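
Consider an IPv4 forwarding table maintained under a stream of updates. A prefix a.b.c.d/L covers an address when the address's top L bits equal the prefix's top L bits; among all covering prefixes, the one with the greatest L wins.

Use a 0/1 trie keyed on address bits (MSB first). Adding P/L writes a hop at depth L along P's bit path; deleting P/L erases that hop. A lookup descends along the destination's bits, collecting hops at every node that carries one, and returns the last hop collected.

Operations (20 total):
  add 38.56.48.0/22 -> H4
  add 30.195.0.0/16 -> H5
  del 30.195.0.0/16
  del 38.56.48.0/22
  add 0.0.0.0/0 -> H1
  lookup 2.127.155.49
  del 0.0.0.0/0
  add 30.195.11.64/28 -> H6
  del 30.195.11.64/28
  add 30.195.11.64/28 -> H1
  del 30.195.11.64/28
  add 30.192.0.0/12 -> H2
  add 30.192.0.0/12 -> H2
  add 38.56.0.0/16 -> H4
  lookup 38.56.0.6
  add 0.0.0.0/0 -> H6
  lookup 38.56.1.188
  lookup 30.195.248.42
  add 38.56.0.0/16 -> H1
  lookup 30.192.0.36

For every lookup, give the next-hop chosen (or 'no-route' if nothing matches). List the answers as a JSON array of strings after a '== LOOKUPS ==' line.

Process each operation:
  + 38.56.48.0/22 (H4) depth=22
  + 30.195.0.0/16 (H5) depth=16
  del 30.195.0.0/16 (clear depth 16)
  del 38.56.48.0/22 (clear depth 22)
  + 0.0.0.0/0 (H1) depth=0
  ? 2.127.155.49  path d0:H1→d1:-→d2:-→d3:-  best=H1
  del 0.0.0.0/0 (clear depth 0)
  + 30.195.11.64/28 (H6) depth=28
  del 30.195.11.64/28 (clear depth 28)
  + 30.195.11.64/28 (H1) depth=28
  del 30.195.11.64/28 (clear depth 28)
  + 30.192.0.0/12 (H2) depth=12
  + 30.192.0.0/12 (H2) depth=12
  + 38.56.0.0/16 (H4) depth=16
  ? 38.56.0.6  path d0:-→d1:-→d2:-→d3:-→d4:-→d5:-→d6:-→d7:-→d8:-→d9:-→d10:-→d11:-→d12:-→d13:-→d14:-→d15:-→d16:H4→d17:-→d18:-  best=H4
  + 0.0.0.0/0 (H6) depth=0
  ? 38.56.1.188  path d0:H6→d1:-→d2:-→d3:-→d4:-→d5:-→d6:-→d7:-→d8:-→d9:-→d10:-→d11:-→d12:-→d13:-→d14:-→d15:-→d16:H4→d17:-→d18:-  best=H4
  ? 30.195.248.42  path d0:H6→d1:-→d2:-→d3:-→d4:-→d5:-→d6:-→d7:-→d8:-→d9:-→d10:-→d11:-→d12:H2→d13:-→d14:-→d15:-→d16:-  best=H2
  + 38.56.0.0/16 (H1) depth=16
  ? 30.192.0.36  path d0:H6→d1:-→d2:-→d3:-→d4:-→d5:-→d6:-→d7:-→d8:-→d9:-→d10:-→d11:-→d12:H2→d13:-→d14:-  best=H2

== LOOKUPS ==
["H1","H4","H4","H2","H2"]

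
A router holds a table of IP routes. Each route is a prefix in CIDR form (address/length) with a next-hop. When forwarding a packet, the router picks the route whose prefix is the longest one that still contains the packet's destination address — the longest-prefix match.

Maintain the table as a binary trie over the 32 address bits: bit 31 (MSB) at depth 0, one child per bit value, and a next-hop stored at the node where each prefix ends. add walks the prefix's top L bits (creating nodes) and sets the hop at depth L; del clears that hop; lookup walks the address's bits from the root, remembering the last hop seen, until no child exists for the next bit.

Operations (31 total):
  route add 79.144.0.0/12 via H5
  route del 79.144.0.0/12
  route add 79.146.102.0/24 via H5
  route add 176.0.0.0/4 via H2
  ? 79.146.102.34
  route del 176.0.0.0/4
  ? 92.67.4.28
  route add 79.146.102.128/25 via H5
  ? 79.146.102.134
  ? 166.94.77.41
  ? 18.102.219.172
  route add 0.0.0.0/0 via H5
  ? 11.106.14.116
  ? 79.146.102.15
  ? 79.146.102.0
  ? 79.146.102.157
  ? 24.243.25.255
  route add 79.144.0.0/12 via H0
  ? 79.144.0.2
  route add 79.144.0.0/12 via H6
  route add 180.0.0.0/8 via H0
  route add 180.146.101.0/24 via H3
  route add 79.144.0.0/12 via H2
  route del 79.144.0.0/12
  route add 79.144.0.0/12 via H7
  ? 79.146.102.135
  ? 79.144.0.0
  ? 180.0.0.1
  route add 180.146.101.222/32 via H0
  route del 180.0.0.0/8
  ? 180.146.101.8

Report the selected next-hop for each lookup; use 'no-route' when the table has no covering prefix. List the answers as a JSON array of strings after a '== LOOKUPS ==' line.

Trace:
  add 79.144.0.0/12 -> H5 at depth 12
  - 79.144.0.0/12 clear@12
  add 79.146.102.0/24 -> H5 at depth 24
  add 176.0.0.0/4 -> H2 at depth 4
  lookup 79.146.102.34: bits 010011111001001001100110 walk d0:-→d1:-→d2:-→d3:-→d4:-→d5:-→d6:-→d7:-→d8:-→d9:-→d10:-→d11:-→d12:-→d13:-→d14:-→d15:-→d16:-→d17:-→d18:-→d19:-→d20:-→d21:-→d22:-→d23:-→d24:H5 -> H5
  - 176.0.0.0/4 clear@4
  lookup 92.67.4.28: bits 010 walk d0:-→d1:-→d2:-→d3:- -> no-route
  add 79.146.102.128/25 -> H5 at depth 25
  lookup 79.146.102.134: bits 0100111110010010011001101 walk d0:-→d1:-→d2:-→d3:-→d4:-→d5:-→d6:-→d7:-→d8:-→d9:-→d10:-→d11:-→d12:-→d13:-→d14:-→d15:-→d16:-→d17:-→d18:-→d19:-→d20:-→d21:-→d22:-→d23:-→d24:H5→d25:H5 -> H5
  lookup 166.94.77.41: bits 101 walk d0:-→d1:-→d2:-→d3:- -> no-route
  lookup 18.102.219.172: bits 0 walk d0:-→d1:- -> no-route
  add 0.0.0.0/0 -> H5 at depth 0
  lookup 11.106.14.116: bits 0 walk d0:H5→d1:- -> H5
  lookup 79.146.102.15: bits 010011111001001001100110 walk d0:H5→d1:-→d2:-→d3:-→d4:-→d5:-→d6:-→d7:-→d8:-→d9:-→d10:-→d11:-→d12:-→d13:-→d14:-→d15:-→d16:-→d17:-→d18:-→d19:-→d20:-→d21:-→d22:-→d23:-→d24:H5 -> H5
  lookup 79.146.102.0: bits 010011111001001001100110 walk d0:H5→d1:-→d2:-→d3:-→d4:-→d5:-→d6:-→d7:-→d8:-→d9:-→d10:-→d11:-→d12:-→d13:-→d14:-→d15:-→d16:-→d17:-→d18:-→d19:-→d20:-→d21:-→d22:-→d23:-→d24:H5 -> H5
  lookup 79.146.102.157: bits 0100111110010010011001101 walk d0:H5→d1:-→d2:-→d3:-→d4:-→d5:-→d6:-→d7:-→d8:-→d9:-→d10:-→d11:-→d12:-→d13:-→d14:-→d15:-→d16:-→d17:-→d18:-→d19:-→d20:-→d21:-→d22:-→d23:-→d24:H5→d25:H5 -> H5
  lookup 24.243.25.255: bits 0 walk d0:H5→d1:- -> H5
  add 79.144.0.0/12 -> H0 at depth 12
  lookup 79.144.0.2: bits 01001111100100 walk d0:H5→d1:-→d2:-→d3:-→d4:-→d5:-→d6:-→d7:-→d8:-→d9:-→d10:-→d11:-→d12:H0→d13:-→d14:- -> H0
  add 79.144.0.0/12 -> H6 at depth 12
  add 180.0.0.0/8 -> H0 at depth 8
  add 180.146.101.0/24 -> H3 at depth 24
  add 79.144.0.0/12 -> H2 at depth 12
  - 79.144.0.0/12 clear@12
  add 79.144.0.0/12 -> H7 at depth 12
  lookup 79.146.102.135: bits 0100111110010010011001101 walk d0:H5→d1:-→d2:-→d3:-→d4:-→d5:-→d6:-→d7:-→d8:-→d9:-→d10:-→d11:-→d12:H7→d13:-→d14:-→d15:-→d16:-→d17:-→d18:-→d19:-→d20:-→d21:-→d22:-→d23:-→d24:H5→d25:H5 -> H5
  lookup 79.144.0.0: bits 01001111100100 walk d0:H5→d1:-→d2:-→d3:-→d4:-→d5:-→d6:-→d7:-→d8:-→d9:-→d10:-→d11:-→d12:H7→d13:-→d14:- -> H7
  lookup 180.0.0.1: bits 10110100 walk d0:H5→d1:-→d2:-→d3:-→d4:-→d5:-→d6:-→d7:-→d8:H0 -> H0
  add 180.146.101.222/32 -> H0 at depth 32
  - 180.0.0.0/8 clear@8
  lookup 180.146.101.8: bits 101101001001001001100101 walk d0:H5→d1:-→d2:-→d3:-→d4:-→d5:-→d6:-→d7:-→d8:-→d9:-→d10:-→d11:-→d12:-→d13:-→d14:-→d15:-→d16:-→d17:-→d18:-→d19:-→d20:-→d21:-→d22:-→d23:-→d24:H3 -> H3

== LOOKUPS ==
["H5","no-route","H5","no-route","no-route","H5","H5","H5","H5","H5","H0","H5","H7","H0","H3"]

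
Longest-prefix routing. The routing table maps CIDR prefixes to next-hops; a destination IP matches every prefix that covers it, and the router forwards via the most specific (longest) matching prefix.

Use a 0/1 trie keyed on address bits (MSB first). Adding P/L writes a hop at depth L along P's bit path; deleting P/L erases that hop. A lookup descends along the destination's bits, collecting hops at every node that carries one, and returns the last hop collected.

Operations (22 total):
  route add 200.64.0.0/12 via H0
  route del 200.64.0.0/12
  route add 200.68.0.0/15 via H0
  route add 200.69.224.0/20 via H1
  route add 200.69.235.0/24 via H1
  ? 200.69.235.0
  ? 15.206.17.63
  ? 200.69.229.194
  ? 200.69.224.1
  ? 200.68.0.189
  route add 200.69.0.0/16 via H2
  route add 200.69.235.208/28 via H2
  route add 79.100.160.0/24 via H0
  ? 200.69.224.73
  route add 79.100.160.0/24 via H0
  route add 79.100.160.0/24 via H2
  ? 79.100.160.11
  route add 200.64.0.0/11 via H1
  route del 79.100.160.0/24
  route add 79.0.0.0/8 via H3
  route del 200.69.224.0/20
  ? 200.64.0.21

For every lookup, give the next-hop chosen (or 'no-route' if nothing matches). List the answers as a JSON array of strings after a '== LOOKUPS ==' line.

Process each operation:
  add 200.64.0.0/12 -> H0 at depth 12
  - 200.64.0.0/12 clear@12
  add 200.68.0.0/15 -> H0 at depth 15
  add 200.69.224.0/20 -> H1 at depth 20
  add 200.69.235.0/24 -> H1 at depth 24
  Q 200.69.235.0: descend 110010000100010111101011 ; hops seen [H0,H1,H1] ; pick H1
  Q 15.206.17.63: descend ε ; hops seen [∅] ; pick no-route
  Q 200.69.229.194: descend 11001000010001011110 ; hops seen [H0,H1] ; pick H1
  Q 200.69.224.1: descend 11001000010001011110 ; hops seen [H0,H1] ; pick H1
  Q 200.68.0.189: descend 110010000100010 ; hops seen [H0] ; pick H0
  add 200.69.0.0/16 -> H2 at depth 16
  add 200.69.235.208/28 -> H2 at depth 28
  add 79.100.160.0/24 -> H0 at depth 24
  Q 200.69.224.73: descend 11001000010001011110 ; hops seen [H0,H2,H1] ; pick H1
  add 79.100.160.0/24 -> H0 at depth 24
  add 79.100.160.0/24 -> H2 at depth 24
  Q 79.100.160.11: descend 010011110110010010100000 ; hops seen [H2] ; pick H2
  add 200.64.0.0/11 -> H1 at depth 11
  - 79.100.160.0/24 clear@24
  add 79.0.0.0/8 -> H3 at depth 8
  - 200.69.224.0/20 clear@20
  Q 200.64.0.21: descend 1100100001000 ; hops seen [H1] ; pick H1

== LOOKUPS ==
["H1","no-route","H1","H1","H0","H1","H2","H1"]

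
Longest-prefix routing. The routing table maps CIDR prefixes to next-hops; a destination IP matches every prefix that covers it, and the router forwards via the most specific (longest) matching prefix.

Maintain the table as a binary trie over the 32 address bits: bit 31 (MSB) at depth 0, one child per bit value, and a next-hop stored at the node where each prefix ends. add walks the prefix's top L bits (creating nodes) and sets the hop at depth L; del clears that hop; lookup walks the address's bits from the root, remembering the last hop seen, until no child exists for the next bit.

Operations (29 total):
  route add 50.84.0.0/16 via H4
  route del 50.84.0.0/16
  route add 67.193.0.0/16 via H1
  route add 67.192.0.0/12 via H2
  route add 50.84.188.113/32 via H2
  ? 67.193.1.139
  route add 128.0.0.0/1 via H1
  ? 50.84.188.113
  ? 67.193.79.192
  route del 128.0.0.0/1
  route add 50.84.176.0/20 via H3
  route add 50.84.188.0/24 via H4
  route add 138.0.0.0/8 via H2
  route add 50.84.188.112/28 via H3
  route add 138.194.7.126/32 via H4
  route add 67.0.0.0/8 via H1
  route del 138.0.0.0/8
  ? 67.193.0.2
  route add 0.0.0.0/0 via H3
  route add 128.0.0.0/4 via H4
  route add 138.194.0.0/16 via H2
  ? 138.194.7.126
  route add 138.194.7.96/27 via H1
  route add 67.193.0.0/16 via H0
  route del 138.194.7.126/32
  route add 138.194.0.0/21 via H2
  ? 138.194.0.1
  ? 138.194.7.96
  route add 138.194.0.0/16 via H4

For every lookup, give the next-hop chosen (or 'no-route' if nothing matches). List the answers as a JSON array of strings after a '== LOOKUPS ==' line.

Process each operation:
  + 50.84.0.0/16 (H4) depth=16
  - 50.84.0.0/16 clear@16
  + 67.193.0.0/16 (H1) depth=16
  + 67.192.0.0/12 (H2) depth=12
  + 50.84.188.113/32 (H2) depth=32
  Q 67.193.1.139: descend 0100001111000001 ; hops seen [H2,H1] ; pick H1
  + 128.0.0.0/1 (H1) depth=1
  Q 50.84.188.113: descend 00110010010101001011110001110001 ; hops seen [H2] ; pick H2
  Q 67.193.79.192: descend 0100001111000001 ; hops seen [H2,H1] ; pick H1
  - 128.0.0.0/1 clear@1
  + 50.84.176.0/20 (H3) depth=20
  + 50.84.188.0/24 (H4) depth=24
  + 138.0.0.0/8 (H2) depth=8
  + 50.84.188.112/28 (H3) depth=28
  + 138.194.7.126/32 (H4) depth=32
  + 67.0.0.0/8 (H1) depth=8
  - 138.0.0.0/8 clear@8
  Q 67.193.0.2: descend 0100001111000001 ; hops seen [H1,H2,H1] ; pick H1
  + 0.0.0.0/0 (H3) depth=0
  + 128.0.0.0/4 (H4) depth=4
  + 138.194.0.0/16 (H2) depth=16
  Q 138.194.7.126: descend 10001010110000100000011101111110 ; hops seen [H3,H4,H2,H4] ; pick H4
  + 138.194.7.96/27 (H1) depth=27
  + 67.193.0.0/16 (H0) depth=16
  - 138.194.7.126/32 clear@32
  + 138.194.0.0/21 (H2) depth=21
  Q 138.194.0.1: descend 100010101100001000000 ; hops seen [H3,H4,H2,H2] ; pick H2
  Q 138.194.7.96: descend 100010101100001000000111011 ; hops seen [H3,H4,H2,H2,H1] ; pick H1
  + 138.194.0.0/16 (H4) depth=16

== LOOKUPS ==
["H1","H2","H1","H1","H4","H2","H1"]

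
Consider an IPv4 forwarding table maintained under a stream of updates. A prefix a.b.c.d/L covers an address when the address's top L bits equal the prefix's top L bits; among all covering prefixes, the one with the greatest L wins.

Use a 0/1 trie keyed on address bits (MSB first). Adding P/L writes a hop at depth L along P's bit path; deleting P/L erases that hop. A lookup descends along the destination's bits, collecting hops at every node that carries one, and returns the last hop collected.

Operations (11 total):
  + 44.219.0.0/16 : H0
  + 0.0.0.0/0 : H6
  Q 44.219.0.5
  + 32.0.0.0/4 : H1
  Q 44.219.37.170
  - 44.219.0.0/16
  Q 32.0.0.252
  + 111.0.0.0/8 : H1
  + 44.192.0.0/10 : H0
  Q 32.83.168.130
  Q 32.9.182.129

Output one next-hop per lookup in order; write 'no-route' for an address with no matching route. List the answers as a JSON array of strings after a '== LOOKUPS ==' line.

Process each operation:
  + 44.219.0.0/16 (H0) depth=16
  + 0.0.0.0/0 (H6) depth=0
  ? 44.219.0.5  path d0:H6→d1:-→d2:-→d3:-→d4:-→d5:-→d6:-→d7:-→d8:-→d9:-→d10:-→d11:-→d12:-→d13:-→d14:-→d15:-→d16:H0  best=H0
  + 32.0.0.0/4 (H1) depth=4
  ? 44.219.37.170  path d0:H6→d1:-→d2:-→d3:-→d4:H1→d5:-→d6:-→d7:-→d8:-→d9:-→d10:-→d11:-→d12:-→d13:-→d14:-→d15:-→d16:H0  best=H0
  - 44.219.0.0/16 clear@16
  ? 32.0.0.252  path d0:H6→d1:-→d2:-→d3:-→d4:H1  best=H1
  + 111.0.0.0/8 (H1) depth=8
  + 44.192.0.0/10 (H0) depth=10
  ? 32.83.168.130  path d0:H6→d1:-→d2:-→d3:-→d4:H1  best=H1
  ? 32.9.182.129  path d0:H6→d1:-→d2:-→d3:-→d4:H1  best=H1

== LOOKUPS ==
["H0","H0","H1","H1","H1"]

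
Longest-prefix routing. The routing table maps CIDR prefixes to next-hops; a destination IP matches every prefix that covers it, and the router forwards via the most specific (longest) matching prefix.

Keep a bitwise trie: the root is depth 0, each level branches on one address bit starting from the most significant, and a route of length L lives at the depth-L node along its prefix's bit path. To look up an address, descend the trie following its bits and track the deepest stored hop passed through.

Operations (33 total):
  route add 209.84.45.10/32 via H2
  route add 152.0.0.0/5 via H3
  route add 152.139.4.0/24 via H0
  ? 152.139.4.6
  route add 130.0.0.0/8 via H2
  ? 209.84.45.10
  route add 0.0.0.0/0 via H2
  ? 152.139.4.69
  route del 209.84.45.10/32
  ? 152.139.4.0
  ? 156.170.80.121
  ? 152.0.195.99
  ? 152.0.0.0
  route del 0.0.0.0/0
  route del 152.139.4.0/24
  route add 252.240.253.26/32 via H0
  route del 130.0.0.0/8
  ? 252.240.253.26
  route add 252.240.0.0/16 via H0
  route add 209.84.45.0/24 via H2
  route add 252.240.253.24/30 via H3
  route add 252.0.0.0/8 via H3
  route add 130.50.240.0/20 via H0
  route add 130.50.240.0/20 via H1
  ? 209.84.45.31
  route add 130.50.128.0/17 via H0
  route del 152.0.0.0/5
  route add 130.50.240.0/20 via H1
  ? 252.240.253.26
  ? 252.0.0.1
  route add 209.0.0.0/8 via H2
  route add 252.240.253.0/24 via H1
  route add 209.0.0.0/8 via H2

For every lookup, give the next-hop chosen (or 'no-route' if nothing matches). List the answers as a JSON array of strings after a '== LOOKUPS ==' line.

Process each operation:
  add 209.84.45.10/32 -> H2 at depth 32
  add 152.0.0.0/5 -> H3 at depth 5
  add 152.139.4.0/24 -> H0 at depth 24
  lookup 152.139.4.6: bits 100110001000101100000100 walk d0:-→d1:-→d2:-→d3:-→d4:-→d5:H3→d6:-→d7:-→d8:-→d9:-→d10:-→d11:-→d12:-→d13:-→d14:-→d15:-→d16:-→d17:-→d18:-→d19:-→d20:-→d21:-→d22:-→d23:-→d24:H0 -> H0
  add 130.0.0.0/8 -> H2 at depth 8
  lookup 209.84.45.10: bits 11010001010101000010110100001010 walk d0:-→d1:-→d2:-→d3:-→d4:-→d5:-→d6:-→d7:-→d8:-→d9:-→d10:-→d11:-→d12:-→d13:-→d14:-→d15:-→d16:-→d17:-→d18:-→d19:-→d20:-→d21:-→d22:-→d23:-→d24:-→d25:-→d26:-→d27:-→d28:-→d29:-→d30:-→d31:-→d32:H2 -> H2
  add 0.0.0.0/0 -> H2 at depth 0
  lookup 152.139.4.69: bits 100110001000101100000100 walk d0:H2→d1:-→d2:-→d3:-→d4:-→d5:H3→d6:-→d7:-→d8:-→d9:-→d10:-→d11:-→d12:-→d13:-→d14:-→d15:-→d16:-→d17:-→d18:-→d19:-→d20:-→d21:-→d22:-→d23:-→d24:H0 -> H0
  del 209.84.45.10/32 (clear depth 32)
  lookup 152.139.4.0: bits 100110001000101100000100 walk d0:H2→d1:-→d2:-→d3:-→d4:-→d5:H3→d6:-→d7:-→d8:-→d9:-→d10:-→d11:-→d12:-→d13:-→d14:-→d15:-→d16:-→d17:-→d18:-→d19:-→d20:-→d21:-→d22:-→d23:-→d24:H0 -> H0
  lookup 156.170.80.121: bits 10011 walk d0:H2→d1:-→d2:-→d3:-→d4:-→d5:H3 -> H3
  lookup 152.0.195.99: bits 10011000 walk d0:H2→d1:-→d2:-→d3:-→d4:-→d5:H3→d6:-→d7:-→d8:- -> H3
  lookup 152.0.0.0: bits 10011000 walk d0:H2→d1:-→d2:-→d3:-→d4:-→d5:H3→d6:-→d7:-→d8:- -> H3
  del 0.0.0.0/0 (clear depth 0)
  del 152.139.4.0/24 (clear depth 24)
  add 252.240.253.26/32 -> H0 at depth 32
  del 130.0.0.0/8 (clear depth 8)
  lookup 252.240.253.26: bits 11111100111100001111110100011010 walk d0:-→d1:-→d2:-→d3:-→d4:-→d5:-→d6:-→d7:-→d8:-→d9:-→d10:-→d11:-→d12:-→d13:-→d14:-→d15:-→d16:-→d17:-→d18:-→d19:-→d20:-→d21:-→d22:-→d23:-→d24:-→d25:-→d26:-→d27:-→d28:-→d29:-→d30:-→d31:-→d32:H0 -> H0
  add 252.240.0.0/16 -> H0 at depth 16
  add 209.84.45.0/24 -> H2 at depth 24
  add 252.240.253.24/30 -> H3 at depth 30
  add 252.0.0.0/8 -> H3 at depth 8
  add 130.50.240.0/20 -> H0 at depth 20
  add 130.50.240.0/20 -> H1 at depth 20
  lookup 209.84.45.31: bits 110100010101010000101101000 walk d0:-→d1:-→d2:-→d3:-→d4:-→d5:-→d6:-→d7:-→d8:-→d9:-→d10:-→d11:-→d12:-→d13:-→d14:-→d15:-→d16:-→d17:-→d18:-→d19:-→d20:-→d21:-→d22:-→d23:-→d24:H2→d25:-→d26:-→d27:- -> H2
  add 130.50.128.0/17 -> H0 at depth 17
  del 152.0.0.0/5 (clear depth 5)
  add 130.50.240.0/20 -> H1 at depth 20
  lookup 252.240.253.26: bits 11111100111100001111110100011010 walk d0:-→d1:-→d2:-→d3:-→d4:-→d5:-→d6:-→d7:-→d8:H3→d9:-→d10:-→d11:-→d12:-→d13:-→d14:-→d15:-→d16:H0→d17:-→d18:-→d19:-→d20:-→d21:-→d22:-→d23:-→d24:-→d25:-→d26:-→d27:-→d28:-→d29:-→d30:H3→d31:-→d32:H0 -> H0
  lookup 252.0.0.1: bits 11111100 walk d0:-→d1:-→d2:-→d3:-→d4:-→d5:-→d6:-→d7:-→d8:H3 -> H3
  add 209.0.0.0/8 -> H2 at depth 8
  add 252.240.253.0/24 -> H1 at depth 24
  add 209.0.0.0/8 -> H2 at depth 8

== LOOKUPS ==
["H0","H2","H0","H0","H3","H3","H3","H0","H2","H0","H3"]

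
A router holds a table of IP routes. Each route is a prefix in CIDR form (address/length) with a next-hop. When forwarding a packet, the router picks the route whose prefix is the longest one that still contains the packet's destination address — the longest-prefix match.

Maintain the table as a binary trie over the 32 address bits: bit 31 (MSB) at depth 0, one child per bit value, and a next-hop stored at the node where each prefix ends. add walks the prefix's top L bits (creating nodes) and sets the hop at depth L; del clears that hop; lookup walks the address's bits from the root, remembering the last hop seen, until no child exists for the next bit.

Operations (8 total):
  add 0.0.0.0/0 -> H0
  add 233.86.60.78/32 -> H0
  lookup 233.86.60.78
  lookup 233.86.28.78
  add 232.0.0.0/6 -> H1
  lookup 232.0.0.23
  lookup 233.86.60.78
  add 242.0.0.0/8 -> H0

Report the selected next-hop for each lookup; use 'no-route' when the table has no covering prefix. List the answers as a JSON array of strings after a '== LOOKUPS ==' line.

Apply in order:
  add 0.0.0.0/0 -> H0 at depth 0
  add 233.86.60.78/32 -> H0 at depth 32
  lookup 233.86.60.78: bits 11101001010101100011110001001110 walk d0:H0→d1:-→d2:-→d3:-→d4:-→d5:-→d6:-→d7:-→d8:-→d9:-→d10:-→d11:-→d12:-→d13:-→d14:-→d15:-→d16:-→d17:-→d18:-→d19:-→d20:-→d21:-→d22:-→d23:-→d24:-→d25:-→d26:-→d27:-→d28:-→d29:-→d30:-→d31:-→d32:H0 -> H0
  lookup 233.86.28.78: bits 111010010101011000 walk d0:H0→d1:-→d2:-→d3:-→d4:-→d5:-→d6:-→d7:-→d8:-→d9:-→d10:-→d11:-→d12:-→d13:-→d14:-→d15:-→d16:-→d17:-→d18:- -> H0
  add 232.0.0.0/6 -> H1 at depth 6
  lookup 232.0.0.23: bits 1110100 walk d0:H0→d1:-→d2:-→d3:-→d4:-→d5:-→d6:H1→d7:- -> H1
  lookup 233.86.60.78: bits 11101001010101100011110001001110 walk d0:H0→d1:-→d2:-→d3:-→d4:-→d5:-→d6:H1→d7:-→d8:-→d9:-→d10:-→d11:-→d12:-→d13:-→d14:-→d15:-→d16:-→d17:-→d18:-→d19:-→d20:-→d21:-→d22:-→d23:-→d24:-→d25:-→d26:-→d27:-→d28:-→d29:-→d30:-→d31:-→d32:H0 -> H0
  add 242.0.0.0/8 -> H0 at depth 8

== LOOKUPS ==
["H0","H0","H1","H0"]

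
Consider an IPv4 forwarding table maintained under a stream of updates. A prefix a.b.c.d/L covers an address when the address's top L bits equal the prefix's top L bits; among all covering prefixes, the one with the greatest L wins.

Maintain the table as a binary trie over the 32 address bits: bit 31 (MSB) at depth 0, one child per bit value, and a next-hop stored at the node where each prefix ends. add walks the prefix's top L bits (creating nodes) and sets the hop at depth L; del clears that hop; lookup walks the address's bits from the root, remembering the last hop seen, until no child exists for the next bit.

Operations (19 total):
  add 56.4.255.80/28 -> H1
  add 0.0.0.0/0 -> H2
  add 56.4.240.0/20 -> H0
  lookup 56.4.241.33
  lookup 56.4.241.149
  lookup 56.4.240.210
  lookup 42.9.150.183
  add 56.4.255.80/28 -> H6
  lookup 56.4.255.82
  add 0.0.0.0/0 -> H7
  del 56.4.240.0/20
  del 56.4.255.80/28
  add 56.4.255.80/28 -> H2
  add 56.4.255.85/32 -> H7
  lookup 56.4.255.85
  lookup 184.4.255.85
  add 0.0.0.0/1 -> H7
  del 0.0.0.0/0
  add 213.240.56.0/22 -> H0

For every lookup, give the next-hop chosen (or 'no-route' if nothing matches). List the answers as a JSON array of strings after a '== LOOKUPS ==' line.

Trace:
  + 56.4.255.80/28 (H1) depth=28
  + 0.0.0.0/0 (H2) depth=0
  + 56.4.240.0/20 (H0) depth=20
  ? 56.4.241.33  path d0:H2→d1:-→d2:-→d3:-→d4:-→d5:-→d6:-→d7:-→d8:-→d9:-→d10:-→d11:-→d12:-→d13:-→d14:-→d15:-→d16:-→d17:-→d18:-→d19:-→d20:H0  best=H0
  ? 56.4.241.149  path d0:H2→d1:-→d2:-→d3:-→d4:-→d5:-→d6:-→d7:-→d8:-→d9:-→d10:-→d11:-→d12:-→d13:-→d14:-→d15:-→d16:-→d17:-→d18:-→d19:-→d20:H0  best=H0
  ? 56.4.240.210  path d0:H2→d1:-→d2:-→d3:-→d4:-→d5:-→d6:-→d7:-→d8:-→d9:-→d10:-→d11:-→d12:-→d13:-→d14:-→d15:-→d16:-→d17:-→d18:-→d19:-→d20:H0  best=H0
  ? 42.9.150.183  path d0:H2→d1:-→d2:-→d3:-  best=H2
  + 56.4.255.80/28 (H6) depth=28
  ? 56.4.255.82  path d0:H2→d1:-→d2:-→d3:-→d4:-→d5:-→d6:-→d7:-→d8:-→d9:-→d10:-→d11:-→d12:-→d13:-→d14:-→d15:-→d16:-→d17:-→d18:-→d19:-→d20:H0→d21:-→d22:-→d23:-→d24:-→d25:-→d26:-→d27:-→d28:H6  best=H6
  + 0.0.0.0/0 (H7) depth=0
  del 56.4.240.0/20 (clear depth 20)
  del 56.4.255.80/28 (clear depth 28)
  + 56.4.255.80/28 (H2) depth=28
  + 56.4.255.85/32 (H7) depth=32
  ? 56.4.255.85  path d0:H7→d1:-→d2:-→d3:-→d4:-→d5:-→d6:-→d7:-→d8:-→d9:-→d10:-→d11:-→d12:-→d13:-→d14:-→d15:-→d16:-→d17:-→d18:-→d19:-→d20:-→d21:-→d22:-→d23:-→d24:-→d25:-→d26:-→d27:-→d28:H2→d29:-→d30:-→d31:-→d32:H7  best=H7
  ? 184.4.255.85  path d0:H7  best=H7
  + 0.0.0.0/1 (H7) depth=1
  del 0.0.0.0/0 (clear depth 0)
  + 213.240.56.0/22 (H0) depth=22

== LOOKUPS ==
["H0","H0","H0","H2","H6","H7","H7"]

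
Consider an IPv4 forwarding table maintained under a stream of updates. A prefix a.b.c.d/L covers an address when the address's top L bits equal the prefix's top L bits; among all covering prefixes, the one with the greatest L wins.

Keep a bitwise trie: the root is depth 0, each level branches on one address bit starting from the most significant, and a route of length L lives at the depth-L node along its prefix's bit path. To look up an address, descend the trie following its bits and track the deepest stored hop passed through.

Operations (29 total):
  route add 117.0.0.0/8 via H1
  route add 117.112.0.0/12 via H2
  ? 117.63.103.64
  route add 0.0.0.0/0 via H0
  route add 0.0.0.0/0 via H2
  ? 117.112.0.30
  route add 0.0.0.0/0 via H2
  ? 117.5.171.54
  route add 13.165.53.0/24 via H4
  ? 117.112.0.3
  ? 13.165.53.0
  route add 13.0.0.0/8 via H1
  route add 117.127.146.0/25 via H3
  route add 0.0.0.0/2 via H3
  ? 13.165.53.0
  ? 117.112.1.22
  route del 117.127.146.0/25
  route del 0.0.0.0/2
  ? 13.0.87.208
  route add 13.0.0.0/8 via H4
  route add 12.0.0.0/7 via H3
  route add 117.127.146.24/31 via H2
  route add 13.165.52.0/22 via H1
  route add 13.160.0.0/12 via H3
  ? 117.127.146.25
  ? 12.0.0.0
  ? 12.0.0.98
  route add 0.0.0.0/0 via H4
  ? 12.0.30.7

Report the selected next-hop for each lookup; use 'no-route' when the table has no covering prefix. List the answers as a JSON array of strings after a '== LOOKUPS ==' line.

Trace:
  + 117.0.0.0/8 (H1) depth=8
  + 117.112.0.0/12 (H2) depth=12
  lookup 117.63.103.64: bits 011101010 walk d0:-→d1:-→d2:-→d3:-→d4:-→d5:-→d6:-→d7:-→d8:H1→d9:- -> H1
  + 0.0.0.0/0 (H0) depth=0
  + 0.0.0.0/0 (H2) depth=0
  lookup 117.112.0.30: bits 011101010111 walk d0:H2→d1:-→d2:-→d3:-→d4:-→d5:-→d6:-→d7:-→d8:H1→d9:-→d10:-→d11:-→d12:H2 -> H2
  + 0.0.0.0/0 (H2) depth=0
  lookup 117.5.171.54: bits 011101010 walk d0:H2→d1:-→d2:-→d3:-→d4:-→d5:-→d6:-→d7:-→d8:H1→d9:- -> H1
  + 13.165.53.0/24 (H4) depth=24
  lookup 117.112.0.3: bits 011101010111 walk d0:H2→d1:-→d2:-→d3:-→d4:-→d5:-→d6:-→d7:-→d8:H1→d9:-→d10:-→d11:-→d12:H2 -> H2
  lookup 13.165.53.0: bits 000011011010010100110101 walk d0:H2→d1:-→d2:-→d3:-→d4:-→d5:-→d6:-→d7:-→d8:-→d9:-→d10:-→d11:-→d12:-→d13:-→d14:-→d15:-→d16:-→d17:-→d18:-→d19:-→d20:-→d21:-→d22:-→d23:-→d24:H4 -> H4
  + 13.0.0.0/8 (H1) depth=8
  + 117.127.146.0/25 (H3) depth=25
  + 0.0.0.0/2 (H3) depth=2
  lookup 13.165.53.0: bits 000011011010010100110101 walk d0:H2→d1:-→d2:H3→d3:-→d4:-→d5:-→d6:-→d7:-→d8:H1→d9:-→d10:-→d11:-→d12:-→d13:-→d14:-→d15:-→d16:-→d17:-→d18:-→d19:-→d20:-→d21:-→d22:-→d23:-→d24:H4 -> H4
  lookup 117.112.1.22: bits 011101010111 walk d0:H2→d1:-→d2:-→d3:-→d4:-→d5:-→d6:-→d7:-→d8:H1→d9:-→d10:-→d11:-→d12:H2 -> H2
  - 117.127.146.0/25 clear@25
  - 0.0.0.0/2 clear@2
  lookup 13.0.87.208: bits 00001101 walk d0:H2→d1:-→d2:-→d3:-→d4:-→d5:-→d6:-→d7:-→d8:H1 -> H1
  + 13.0.0.0/8 (H4) depth=8
  + 12.0.0.0/7 (H3) depth=7
  + 117.127.146.24/31 (H2) depth=31
  + 13.165.52.0/22 (H1) depth=22
  + 13.160.0.0/12 (H3) depth=12
  lookup 117.127.146.25: bits 0111010101111111100100100001100 walk d0:H2→d1:-→d2:-→d3:-→d4:-→d5:-→d6:-→d7:-→d8:H1→d9:-→d10:-→d11:-→d12:H2→d13:-→d14:-→d15:-→d16:-→d17:-→d18:-→d19:-→d20:-→d21:-→d22:-→d23:-→d24:-→d25:-→d26:-→d27:-→d28:-→d29:-→d30:-→d31:H2 -> H2
  lookup 12.0.0.0: bits 0000110 walk d0:H2→d1:-→d2:-→d3:-→d4:-→d5:-→d6:-→d7:H3 -> H3
  lookup 12.0.0.98: bits 0000110 walk d0:H2→d1:-→d2:-→d3:-→d4:-→d5:-→d6:-→d7:H3 -> H3
  + 0.0.0.0/0 (H4) depth=0
  lookup 12.0.30.7: bits 0000110 walk d0:H4→d1:-→d2:-→d3:-→d4:-→d5:-→d6:-→d7:H3 -> H3

== LOOKUPS ==
["H1","H2","H1","H2","H4","H4","H2","H1","H2","H3","H3","H3"]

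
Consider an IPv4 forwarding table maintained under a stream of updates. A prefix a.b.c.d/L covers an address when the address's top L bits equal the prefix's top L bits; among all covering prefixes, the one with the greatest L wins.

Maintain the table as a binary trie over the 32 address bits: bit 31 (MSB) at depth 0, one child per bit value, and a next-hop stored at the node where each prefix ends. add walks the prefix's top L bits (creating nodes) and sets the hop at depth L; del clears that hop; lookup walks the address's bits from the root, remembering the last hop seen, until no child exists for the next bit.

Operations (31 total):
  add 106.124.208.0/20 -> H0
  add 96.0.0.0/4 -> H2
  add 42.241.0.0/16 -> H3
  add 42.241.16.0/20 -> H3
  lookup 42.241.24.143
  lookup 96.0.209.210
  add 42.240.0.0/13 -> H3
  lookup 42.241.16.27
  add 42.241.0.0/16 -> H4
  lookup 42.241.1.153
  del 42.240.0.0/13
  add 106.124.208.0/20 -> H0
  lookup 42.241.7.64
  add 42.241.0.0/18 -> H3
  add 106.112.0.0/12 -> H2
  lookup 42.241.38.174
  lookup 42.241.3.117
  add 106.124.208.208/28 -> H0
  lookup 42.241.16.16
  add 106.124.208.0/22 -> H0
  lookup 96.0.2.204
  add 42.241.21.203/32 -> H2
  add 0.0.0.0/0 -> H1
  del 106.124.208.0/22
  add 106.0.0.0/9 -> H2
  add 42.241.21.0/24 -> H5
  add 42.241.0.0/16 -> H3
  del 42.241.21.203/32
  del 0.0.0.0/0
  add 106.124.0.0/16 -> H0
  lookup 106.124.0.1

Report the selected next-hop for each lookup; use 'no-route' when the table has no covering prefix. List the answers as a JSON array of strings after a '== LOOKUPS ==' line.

Process each operation:
  add 106.124.208.0/20 -> H0 at depth 20
  add 96.0.0.0/4 -> H2 at depth 4
  add 42.241.0.0/16 -> H3 at depth 16
  add 42.241.16.0/20 -> H3 at depth 20
  lookup 42.241.24.143: bits 00101010111100010001 walk d0:-→d1:-→d2:-→d3:-→d4:-→d5:-→d6:-→d7:-→d8:-→d9:-→d10:-→d11:-→d12:-→d13:-→d14:-→d15:-→d16:H3→d17:-→d18:-→d19:-→d20:H3 -> H3
  lookup 96.0.209.210: bits 0110 walk d0:-→d1:-→d2:-→d3:-→d4:H2 -> H2
  add 42.240.0.0/13 -> H3 at depth 13
  lookup 42.241.16.27: bits 00101010111100010001 walk d0:-→d1:-→d2:-→d3:-→d4:-→d5:-→d6:-→d7:-→d8:-→d9:-→d10:-→d11:-→d12:-→d13:H3→d14:-→d15:-→d16:H3→d17:-→d18:-→d19:-→d20:H3 -> H3
  add 42.241.0.0/16 -> H4 at depth 16
  lookup 42.241.1.153: bits 0010101011110001000 walk d0:-→d1:-→d2:-→d3:-→d4:-→d5:-→d6:-→d7:-→d8:-→d9:-→d10:-→d11:-→d12:-→d13:H3→d14:-→d15:-→d16:H4→d17:-→d18:-→d19:- -> H4
  - 42.240.0.0/13 clear@13
  add 106.124.208.0/20 -> H0 at depth 20
  lookup 42.241.7.64: bits 0010101011110001000 walk d0:-→d1:-→d2:-→d3:-→d4:-→d5:-→d6:-→d7:-→d8:-→d9:-→d10:-→d11:-→d12:-→d13:-→d14:-→d15:-→d16:H4→d17:-→d18:-→d19:- -> H4
  add 42.241.0.0/18 -> H3 at depth 18
  add 106.112.0.0/12 -> H2 at depth 12
  lookup 42.241.38.174: bits 001010101111000100 walk d0:-→d1:-→d2:-→d3:-→d4:-→d5:-→d6:-→d7:-→d8:-→d9:-→d10:-→d11:-→d12:-→d13:-→d14:-→d15:-→d16:H4→d17:-→d18:H3 -> H3
  lookup 42.241.3.117: bits 0010101011110001000 walk d0:-→d1:-→d2:-→d3:-→d4:-→d5:-→d6:-→d7:-→d8:-→d9:-→d10:-→d11:-→d12:-→d13:-→d14:-→d15:-→d16:H4→d17:-→d18:H3→d19:- -> H3
  add 106.124.208.208/28 -> H0 at depth 28
  lookup 42.241.16.16: bits 00101010111100010001 walk d0:-→d1:-→d2:-→d3:-→d4:-→d5:-→d6:-→d7:-→d8:-→d9:-→d10:-→d11:-→d12:-→d13:-→d14:-→d15:-→d16:H4→d17:-→d18:H3→d19:-→d20:H3 -> H3
  add 106.124.208.0/22 -> H0 at depth 22
  lookup 96.0.2.204: bits 0110 walk d0:-→d1:-→d2:-→d3:-→d4:H2 -> H2
  add 42.241.21.203/32 -> H2 at depth 32
  add 0.0.0.0/0 -> H1 at depth 0
  - 106.124.208.0/22 clear@22
  add 106.0.0.0/9 -> H2 at depth 9
  add 42.241.21.0/24 -> H5 at depth 24
  add 42.241.0.0/16 -> H3 at depth 16
  - 42.241.21.203/32 clear@32
  - 0.0.0.0/0 clear@0
  add 106.124.0.0/16 -> H0 at depth 16
  lookup 106.124.0.1: bits 0110101001111100 walk d0:-→d1:-→d2:-→d3:-→d4:H2→d5:-→d6:-→d7:-→d8:-→d9:H2→d10:-→d11:-→d12:H2→d13:-→d14:-→d15:-→d16:H0 -> H0

== LOOKUPS ==
["H3","H2","H3","H4","H4","H3","H3","H3","H2","H0"]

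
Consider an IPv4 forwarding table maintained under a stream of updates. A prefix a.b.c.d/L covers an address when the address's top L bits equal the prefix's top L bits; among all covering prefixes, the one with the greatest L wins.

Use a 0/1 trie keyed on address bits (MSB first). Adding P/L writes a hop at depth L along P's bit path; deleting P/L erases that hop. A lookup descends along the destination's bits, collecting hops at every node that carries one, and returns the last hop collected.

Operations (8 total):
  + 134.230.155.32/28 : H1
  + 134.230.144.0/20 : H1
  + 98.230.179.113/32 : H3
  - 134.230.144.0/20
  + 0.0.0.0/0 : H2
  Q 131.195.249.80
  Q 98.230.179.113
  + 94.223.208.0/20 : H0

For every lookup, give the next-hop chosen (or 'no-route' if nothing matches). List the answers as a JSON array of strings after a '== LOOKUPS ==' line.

Trace:
  + 134.230.155.32/28 (H1) depth=28
  + 134.230.144.0/20 (H1) depth=20
  + 98.230.179.113/32 (H3) depth=32
  del 134.230.144.0/20 (clear depth 20)
  + 0.0.0.0/0 (H2) depth=0
  Q 131.195.249.80: descend 10000 ; hops seen [H2] ; pick H2
  Q 98.230.179.113: descend 01100010111001101011001101110001 ; hops seen [H2,H3] ; pick H3
  + 94.223.208.0/20 (H0) depth=20

== LOOKUPS ==
["H2","H3"]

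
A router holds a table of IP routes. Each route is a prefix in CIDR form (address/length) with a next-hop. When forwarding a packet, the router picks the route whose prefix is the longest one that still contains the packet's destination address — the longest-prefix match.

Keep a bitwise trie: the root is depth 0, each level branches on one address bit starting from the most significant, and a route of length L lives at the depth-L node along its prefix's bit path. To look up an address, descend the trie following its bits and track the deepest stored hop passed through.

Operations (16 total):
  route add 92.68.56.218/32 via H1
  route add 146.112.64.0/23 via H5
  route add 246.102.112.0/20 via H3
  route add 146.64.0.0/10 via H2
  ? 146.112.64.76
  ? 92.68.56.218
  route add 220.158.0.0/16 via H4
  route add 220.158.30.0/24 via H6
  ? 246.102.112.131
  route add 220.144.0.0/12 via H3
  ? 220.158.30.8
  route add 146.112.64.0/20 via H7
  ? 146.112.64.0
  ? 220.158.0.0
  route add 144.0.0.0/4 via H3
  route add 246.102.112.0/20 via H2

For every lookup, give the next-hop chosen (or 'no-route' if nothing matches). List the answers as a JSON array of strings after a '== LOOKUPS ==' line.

Process each operation:
  + 92.68.56.218/32 (H1) depth=32
  + 146.112.64.0/23 (H5) depth=23
  + 246.102.112.0/20 (H3) depth=20
  + 146.64.0.0/10 (H2) depth=10
  Q 146.112.64.76: descend 10010010011100000100000 ; hops seen [H2,H5] ; pick H5
  Q 92.68.56.218: descend 01011100010001000011100011011010 ; hops seen [H1] ; pick H1
  + 220.158.0.0/16 (H4) depth=16
  + 220.158.30.0/24 (H6) depth=24
  Q 246.102.112.131: descend 11110110011001100111 ; hops seen [H3] ; pick H3
  + 220.144.0.0/12 (H3) depth=12
  Q 220.158.30.8: descend 110111001001111000011110 ; hops seen [H3,H4,H6] ; pick H6
  + 146.112.64.0/20 (H7) depth=20
  Q 146.112.64.0: descend 10010010011100000100000 ; hops seen [H2,H7,H5] ; pick H5
  Q 220.158.0.0: descend 1101110010011110000 ; hops seen [H3,H4] ; pick H4
  + 144.0.0.0/4 (H3) depth=4
  + 246.102.112.0/20 (H2) depth=20

== LOOKUPS ==
["H5","H1","H3","H6","H5","H4"]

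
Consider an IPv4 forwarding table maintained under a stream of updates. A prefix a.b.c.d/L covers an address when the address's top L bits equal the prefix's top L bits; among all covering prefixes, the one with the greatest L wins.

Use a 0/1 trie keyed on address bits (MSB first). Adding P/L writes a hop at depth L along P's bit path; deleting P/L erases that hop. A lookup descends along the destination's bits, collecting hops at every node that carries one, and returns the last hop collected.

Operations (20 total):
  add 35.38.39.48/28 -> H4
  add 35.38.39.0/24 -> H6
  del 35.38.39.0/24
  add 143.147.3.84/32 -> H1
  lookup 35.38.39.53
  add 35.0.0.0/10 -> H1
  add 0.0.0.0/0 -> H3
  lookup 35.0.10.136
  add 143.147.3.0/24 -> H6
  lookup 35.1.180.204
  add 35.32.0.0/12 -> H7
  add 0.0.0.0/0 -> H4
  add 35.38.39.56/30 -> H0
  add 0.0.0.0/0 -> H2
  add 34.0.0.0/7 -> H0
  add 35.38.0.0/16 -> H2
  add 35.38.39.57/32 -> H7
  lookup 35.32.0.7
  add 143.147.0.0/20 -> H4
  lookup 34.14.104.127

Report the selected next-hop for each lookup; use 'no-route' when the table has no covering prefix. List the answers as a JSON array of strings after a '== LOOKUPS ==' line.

Apply in order:
  add 35.38.39.48/28 -> H4 at depth 28
  add 35.38.39.0/24 -> H6 at depth 24
  del 35.38.39.0/24 (clear depth 24)
  add 143.147.3.84/32 -> H1 at depth 32
  ? 35.38.39.53  path d0:-→d1:-→d2:-→d3:-→d4:-→d5:-→d6:-→d7:-→d8:-→d9:-→d10:-→d11:-→d12:-→d13:-→d14:-→d15:-→d16:-→d17:-→d18:-→d19:-→d20:-→d21:-→d22:-→d23:-→d24:-→d25:-→d26:-→d27:-→d28:H4  best=H4
  add 35.0.0.0/10 -> H1 at depth 10
  add 0.0.0.0/0 -> H3 at depth 0
  ? 35.0.10.136  path d0:H3→d1:-→d2:-→d3:-→d4:-→d5:-→d6:-→d7:-→d8:-→d9:-→d10:H1  best=H1
  add 143.147.3.0/24 -> H6 at depth 24
  ? 35.1.180.204  path d0:H3→d1:-→d2:-→d3:-→d4:-→d5:-→d6:-→d7:-→d8:-→d9:-→d10:H1  best=H1
  add 35.32.0.0/12 -> H7 at depth 12
  add 0.0.0.0/0 -> H4 at depth 0
  add 35.38.39.56/30 -> H0 at depth 30
  add 0.0.0.0/0 -> H2 at depth 0
  add 34.0.0.0/7 -> H0 at depth 7
  add 35.38.0.0/16 -> H2 at depth 16
  add 35.38.39.57/32 -> H7 at depth 32
  ? 35.32.0.7  path d0:H2→d1:-→d2:-→d3:-→d4:-→d5:-→d6:-→d7:H0→d8:-→d9:-→d10:H1→d11:-→d12:H7→d13:-  best=H7
  add 143.147.0.0/20 -> H4 at depth 20
  ? 34.14.104.127  path d0:H2→d1:-→d2:-→d3:-→d4:-→d5:-→d6:-→d7:H0  best=H0

== LOOKUPS ==
["H4","H1","H1","H7","H0"]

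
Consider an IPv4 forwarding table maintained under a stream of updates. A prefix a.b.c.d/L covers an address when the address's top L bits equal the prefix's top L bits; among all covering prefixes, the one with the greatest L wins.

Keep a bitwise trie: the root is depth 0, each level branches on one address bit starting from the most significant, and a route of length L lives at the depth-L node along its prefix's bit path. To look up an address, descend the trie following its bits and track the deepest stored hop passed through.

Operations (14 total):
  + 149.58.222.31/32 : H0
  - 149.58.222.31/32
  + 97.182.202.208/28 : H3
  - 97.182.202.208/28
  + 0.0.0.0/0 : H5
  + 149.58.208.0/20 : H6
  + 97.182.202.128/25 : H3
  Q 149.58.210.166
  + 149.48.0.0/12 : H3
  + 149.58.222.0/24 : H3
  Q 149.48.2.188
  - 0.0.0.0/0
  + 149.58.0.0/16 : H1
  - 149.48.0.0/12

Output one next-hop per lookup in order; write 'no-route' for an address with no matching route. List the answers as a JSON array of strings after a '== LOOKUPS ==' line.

Trace:
  add 149.58.222.31/32 -> H0 at depth 32
  del 149.58.222.31/32 (clear depth 32)
  add 97.182.202.208/28 -> H3 at depth 28
  del 97.182.202.208/28 (clear depth 28)
  add 0.0.0.0/0 -> H5 at depth 0
  add 149.58.208.0/20 -> H6 at depth 20
  add 97.182.202.128/25 -> H3 at depth 25
  ? 149.58.210.166  path d0:H5→d1:-→d2:-→d3:-→d4:-→d5:-→d6:-→d7:-→d8:-→d9:-→d10:-→d11:-→d12:-→d13:-→d14:-→d15:-→d16:-→d17:-→d18:-→d19:-→d20:H6  best=H6
  add 149.48.0.0/12 -> H3 at depth 12
  add 149.58.222.0/24 -> H3 at depth 24
  ? 149.48.2.188  path d0:H5→d1:-→d2:-→d3:-→d4:-→d5:-→d6:-→d7:-→d8:-→d9:-→d10:-→d11:-→d12:H3  best=H3
  del 0.0.0.0/0 (clear depth 0)
  add 149.58.0.0/16 -> H1 at depth 16
  del 149.48.0.0/12 (clear depth 12)

== LOOKUPS ==
["H6","H3"]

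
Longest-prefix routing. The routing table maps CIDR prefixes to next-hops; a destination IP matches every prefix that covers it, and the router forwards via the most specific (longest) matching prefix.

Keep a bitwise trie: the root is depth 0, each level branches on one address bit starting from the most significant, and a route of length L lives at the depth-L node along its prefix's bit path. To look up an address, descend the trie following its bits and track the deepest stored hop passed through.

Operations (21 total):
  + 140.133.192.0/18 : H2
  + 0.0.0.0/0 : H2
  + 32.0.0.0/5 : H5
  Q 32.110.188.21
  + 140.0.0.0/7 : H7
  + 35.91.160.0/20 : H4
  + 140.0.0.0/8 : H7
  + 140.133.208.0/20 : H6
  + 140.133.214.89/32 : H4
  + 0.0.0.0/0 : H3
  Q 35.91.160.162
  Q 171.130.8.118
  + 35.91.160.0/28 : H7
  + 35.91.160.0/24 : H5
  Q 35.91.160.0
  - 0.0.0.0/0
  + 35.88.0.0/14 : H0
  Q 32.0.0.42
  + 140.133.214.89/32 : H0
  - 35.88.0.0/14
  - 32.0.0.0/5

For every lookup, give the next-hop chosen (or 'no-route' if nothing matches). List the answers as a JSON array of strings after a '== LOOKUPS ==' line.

Trace:
  add 140.133.192.0/18 -> H2 at depth 18
  add 0.0.0.0/0 -> H2 at depth 0
  add 32.0.0.0/5 -> H5 at depth 5
  Q 32.110.188.21: descend 00100 ; hops seen [H2,H5] ; pick H5
  add 140.0.0.0/7 -> H7 at depth 7
  add 35.91.160.0/20 -> H4 at depth 20
  add 140.0.0.0/8 -> H7 at depth 8
  add 140.133.208.0/20 -> H6 at depth 20
  add 140.133.214.89/32 -> H4 at depth 32
  add 0.0.0.0/0 -> H3 at depth 0
  Q 35.91.160.162: descend 00100011010110111010 ; hops seen [H3,H5,H4] ; pick H4
  Q 171.130.8.118: descend 10 ; hops seen [H3] ; pick H3
  add 35.91.160.0/28 -> H7 at depth 28
  add 35.91.160.0/24 -> H5 at depth 24
  Q 35.91.160.0: descend 0010001101011011101000000000 ; hops seen [H3,H5,H4,H5,H7] ; pick H7
  del 0.0.0.0/0 (clear depth 0)
  add 35.88.0.0/14 -> H0 at depth 14
  Q 32.0.0.42: descend 001000 ; hops seen [H5] ; pick H5
  add 140.133.214.89/32 -> H0 at depth 32
  del 35.88.0.0/14 (clear depth 14)
  del 32.0.0.0/5 (clear depth 5)

== LOOKUPS ==
["H5","H4","H3","H7","H5"]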